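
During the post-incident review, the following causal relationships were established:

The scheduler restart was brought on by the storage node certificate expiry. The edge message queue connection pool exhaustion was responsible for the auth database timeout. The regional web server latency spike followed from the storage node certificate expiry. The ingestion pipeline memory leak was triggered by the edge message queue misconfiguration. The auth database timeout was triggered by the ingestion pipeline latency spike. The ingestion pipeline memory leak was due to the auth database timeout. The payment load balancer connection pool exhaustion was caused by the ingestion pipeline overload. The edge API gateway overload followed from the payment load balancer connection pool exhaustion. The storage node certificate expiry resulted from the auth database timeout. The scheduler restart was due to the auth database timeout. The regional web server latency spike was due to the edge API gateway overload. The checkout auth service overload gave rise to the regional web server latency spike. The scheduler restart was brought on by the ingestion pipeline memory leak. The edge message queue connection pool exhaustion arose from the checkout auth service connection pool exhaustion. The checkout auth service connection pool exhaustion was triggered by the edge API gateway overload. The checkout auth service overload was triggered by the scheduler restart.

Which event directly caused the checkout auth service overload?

Upstream contributors include the ingestion pipeline overload, the payment load balancer connection pool exhaustion, the ingestion pipeline latency spike, the edge message queue misconfiguration, the edge API gateway overload, the checkout auth service connection pool exhaustion, the edge message queue connection pool exhaustion, the auth database timeout, the storage node certificate expiry, the ingestion pipeline memory leak, but only the scheduler restart feeds directly into the checkout auth service overload.

the scheduler restart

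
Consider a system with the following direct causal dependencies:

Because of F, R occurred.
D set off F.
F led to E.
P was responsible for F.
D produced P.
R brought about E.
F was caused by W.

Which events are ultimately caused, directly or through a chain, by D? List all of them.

Direct effects: P, F.
2 steps out: R, E.
Not reachable from it: W.

E, F, P, R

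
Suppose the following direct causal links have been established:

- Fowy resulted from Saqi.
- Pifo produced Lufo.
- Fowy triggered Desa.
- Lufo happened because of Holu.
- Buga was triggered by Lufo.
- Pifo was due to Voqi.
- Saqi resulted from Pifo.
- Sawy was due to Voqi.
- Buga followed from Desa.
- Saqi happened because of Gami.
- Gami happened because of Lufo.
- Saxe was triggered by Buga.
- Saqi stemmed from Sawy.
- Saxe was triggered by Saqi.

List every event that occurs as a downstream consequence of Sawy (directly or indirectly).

Buga, Desa, Fowy, Saqi, Saxe

Direct effects: Saqi.
2 steps out: Fowy, Saxe.
3 steps out: Desa.
4 steps out: Buga.
Not reachable from it: Voqi, Pifo, Lufo, Gami, Holu.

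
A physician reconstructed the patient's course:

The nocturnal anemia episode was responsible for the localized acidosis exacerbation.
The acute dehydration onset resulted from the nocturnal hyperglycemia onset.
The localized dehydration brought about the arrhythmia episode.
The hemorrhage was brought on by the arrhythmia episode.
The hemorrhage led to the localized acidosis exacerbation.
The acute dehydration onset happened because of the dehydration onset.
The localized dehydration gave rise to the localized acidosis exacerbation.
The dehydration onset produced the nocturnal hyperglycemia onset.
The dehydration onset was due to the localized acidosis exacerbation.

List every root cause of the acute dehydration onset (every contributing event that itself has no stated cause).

the localized dehydration, the nocturnal anemia episode

Tracing upstream from the acute dehydration onset: the acute dehydration onset ← the dehydration onset ← the localized acidosis exacerbation ← the localized dehydration.
A separate upstream branch: the acute dehydration onset ← the dehydration onset ← the localized acidosis exacerbation ← the nocturnal anemia episode.
Each of those chain origins has no stated cause.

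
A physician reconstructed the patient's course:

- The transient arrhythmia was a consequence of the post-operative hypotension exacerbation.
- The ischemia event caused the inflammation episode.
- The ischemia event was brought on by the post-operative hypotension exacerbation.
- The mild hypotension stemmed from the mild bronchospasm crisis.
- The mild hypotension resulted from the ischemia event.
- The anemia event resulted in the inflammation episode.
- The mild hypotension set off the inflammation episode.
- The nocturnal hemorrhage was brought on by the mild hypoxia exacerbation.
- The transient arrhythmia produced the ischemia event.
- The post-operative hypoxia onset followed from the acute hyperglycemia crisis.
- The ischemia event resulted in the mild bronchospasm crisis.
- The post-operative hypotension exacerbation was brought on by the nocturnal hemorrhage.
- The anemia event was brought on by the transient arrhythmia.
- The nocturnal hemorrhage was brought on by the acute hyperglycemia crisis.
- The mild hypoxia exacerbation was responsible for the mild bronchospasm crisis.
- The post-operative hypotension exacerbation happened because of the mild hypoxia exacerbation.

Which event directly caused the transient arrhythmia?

the post-operative hypotension exacerbation

Upstream contributors include the mild hypoxia exacerbation, the acute hyperglycemia crisis, the nocturnal hemorrhage, but only the post-operative hypotension exacerbation feeds directly into the transient arrhythmia.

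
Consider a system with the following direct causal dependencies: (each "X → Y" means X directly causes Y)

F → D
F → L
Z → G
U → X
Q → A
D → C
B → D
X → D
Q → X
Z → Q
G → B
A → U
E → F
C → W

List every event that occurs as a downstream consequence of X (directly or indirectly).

C, D, W

Direct effects: D.
2 steps out: C.
3 steps out: W.
Not reachable from it: Z, Q, E, G, B, A, F, L, U.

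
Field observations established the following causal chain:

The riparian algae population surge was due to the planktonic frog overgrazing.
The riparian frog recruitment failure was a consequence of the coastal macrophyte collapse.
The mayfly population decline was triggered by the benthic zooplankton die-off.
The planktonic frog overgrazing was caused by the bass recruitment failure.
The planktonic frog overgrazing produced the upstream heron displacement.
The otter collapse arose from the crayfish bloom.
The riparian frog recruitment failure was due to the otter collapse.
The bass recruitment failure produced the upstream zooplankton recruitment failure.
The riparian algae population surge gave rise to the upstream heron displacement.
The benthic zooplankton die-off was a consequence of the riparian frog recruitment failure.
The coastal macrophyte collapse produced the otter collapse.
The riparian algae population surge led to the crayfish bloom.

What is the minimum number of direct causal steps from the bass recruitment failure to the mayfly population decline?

Shortest chain: the bass recruitment failure → the planktonic frog overgrazing → the riparian algae population surge → the crayfish bloom → the otter collapse → the riparian frog recruitment failure → the benthic zooplankton die-off → the mayfly population decline.

7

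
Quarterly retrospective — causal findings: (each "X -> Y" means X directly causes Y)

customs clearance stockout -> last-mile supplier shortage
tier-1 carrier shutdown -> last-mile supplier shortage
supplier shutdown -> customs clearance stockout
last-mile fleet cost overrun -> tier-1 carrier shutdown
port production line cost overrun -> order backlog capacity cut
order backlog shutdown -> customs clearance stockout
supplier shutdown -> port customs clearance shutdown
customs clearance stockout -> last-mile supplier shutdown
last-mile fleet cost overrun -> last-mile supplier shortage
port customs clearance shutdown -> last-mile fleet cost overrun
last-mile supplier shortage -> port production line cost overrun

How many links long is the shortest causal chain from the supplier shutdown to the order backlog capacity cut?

4

Shortest chain: the supplier shutdown → the customs clearance stockout → the last-mile supplier shortage → the port production line cost overrun → the order backlog capacity cut.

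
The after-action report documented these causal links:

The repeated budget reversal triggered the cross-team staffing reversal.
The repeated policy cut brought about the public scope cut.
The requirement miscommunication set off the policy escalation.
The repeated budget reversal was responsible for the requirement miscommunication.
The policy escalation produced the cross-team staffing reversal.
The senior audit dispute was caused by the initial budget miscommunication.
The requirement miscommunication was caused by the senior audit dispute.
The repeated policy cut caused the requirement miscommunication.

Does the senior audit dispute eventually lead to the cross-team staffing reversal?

There is a causal chain: the senior audit dispute → the requirement miscommunication → the policy escalation → the cross-team staffing reversal.

Yes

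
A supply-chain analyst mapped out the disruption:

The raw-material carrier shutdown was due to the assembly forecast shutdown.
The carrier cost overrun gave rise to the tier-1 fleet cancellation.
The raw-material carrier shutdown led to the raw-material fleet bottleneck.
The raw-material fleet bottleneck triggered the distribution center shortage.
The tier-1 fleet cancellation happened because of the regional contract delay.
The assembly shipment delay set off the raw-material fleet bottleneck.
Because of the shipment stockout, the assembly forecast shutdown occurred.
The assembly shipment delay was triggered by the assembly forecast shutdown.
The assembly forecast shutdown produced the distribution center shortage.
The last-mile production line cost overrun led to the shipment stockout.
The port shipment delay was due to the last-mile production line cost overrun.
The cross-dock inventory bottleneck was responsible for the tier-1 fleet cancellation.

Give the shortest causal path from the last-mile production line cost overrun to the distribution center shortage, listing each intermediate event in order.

the last-mile production line cost overrun → the shipment stockout
the shipment stockout → the assembly forecast shutdown
the assembly forecast shutdown → the distribution center shortage
Length: 3 steps.

the last-mile production line cost overrun → the shipment stockout → the assembly forecast shutdown → the distribution center shortage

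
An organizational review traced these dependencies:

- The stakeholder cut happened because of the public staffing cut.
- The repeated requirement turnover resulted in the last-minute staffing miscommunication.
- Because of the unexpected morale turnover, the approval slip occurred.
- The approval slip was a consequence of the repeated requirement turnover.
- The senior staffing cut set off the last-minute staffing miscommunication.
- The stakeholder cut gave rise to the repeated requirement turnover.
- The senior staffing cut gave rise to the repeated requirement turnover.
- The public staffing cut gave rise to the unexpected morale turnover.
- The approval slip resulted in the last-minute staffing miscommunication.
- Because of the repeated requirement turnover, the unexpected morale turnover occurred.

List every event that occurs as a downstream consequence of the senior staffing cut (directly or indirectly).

Direct effects: the repeated requirement turnover, the last-minute staffing miscommunication.
2 steps out: the unexpected morale turnover, the approval slip.
Not reachable from it: the public staffing cut, the stakeholder cut.

the approval slip, the last-minute staffing miscommunication, the repeated requirement turnover, the unexpected morale turnover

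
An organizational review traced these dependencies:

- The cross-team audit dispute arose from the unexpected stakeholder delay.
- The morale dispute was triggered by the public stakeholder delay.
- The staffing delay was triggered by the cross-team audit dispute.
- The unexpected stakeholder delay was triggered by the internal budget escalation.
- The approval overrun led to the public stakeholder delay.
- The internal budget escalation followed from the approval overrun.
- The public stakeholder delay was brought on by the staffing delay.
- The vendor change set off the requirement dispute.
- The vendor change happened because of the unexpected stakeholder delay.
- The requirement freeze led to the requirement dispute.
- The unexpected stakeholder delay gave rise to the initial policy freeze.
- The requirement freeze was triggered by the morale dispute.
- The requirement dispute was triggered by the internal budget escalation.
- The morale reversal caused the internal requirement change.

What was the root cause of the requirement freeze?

Tracing upstream from the requirement freeze: the requirement freeze ← the morale dispute ← the public stakeholder delay ← the approval overrun.
The approval overrun has no stated cause, so it is the root.

the approval overrun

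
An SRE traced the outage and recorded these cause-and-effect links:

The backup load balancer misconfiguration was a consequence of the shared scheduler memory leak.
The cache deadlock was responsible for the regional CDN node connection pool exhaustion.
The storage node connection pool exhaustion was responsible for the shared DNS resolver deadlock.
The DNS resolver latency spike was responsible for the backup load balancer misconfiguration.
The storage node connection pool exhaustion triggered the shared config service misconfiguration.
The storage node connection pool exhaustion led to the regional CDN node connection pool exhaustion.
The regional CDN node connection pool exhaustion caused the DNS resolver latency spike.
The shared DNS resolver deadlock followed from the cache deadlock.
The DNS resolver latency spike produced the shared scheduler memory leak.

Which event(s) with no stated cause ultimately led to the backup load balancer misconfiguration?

Tracing upstream from the backup load balancer misconfiguration: the backup load balancer misconfiguration ← the DNS resolver latency spike ← the regional CDN node connection pool exhaustion ← the cache deadlock.
A separate upstream branch: the backup load balancer misconfiguration ← the DNS resolver latency spike ← the regional CDN node connection pool exhaustion ← the storage node connection pool exhaustion.
Each of those chain origins has no stated cause.

the cache deadlock, the storage node connection pool exhaustion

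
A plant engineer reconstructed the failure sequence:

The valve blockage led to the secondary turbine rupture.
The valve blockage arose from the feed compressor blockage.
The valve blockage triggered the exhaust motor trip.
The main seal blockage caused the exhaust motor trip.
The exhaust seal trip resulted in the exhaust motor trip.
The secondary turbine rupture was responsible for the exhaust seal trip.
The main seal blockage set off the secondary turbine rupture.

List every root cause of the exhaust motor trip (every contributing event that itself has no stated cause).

Tracing upstream from the exhaust motor trip: the exhaust motor trip ← the main seal blockage.
A separate upstream branch: the exhaust motor trip ← the valve blockage ← the feed compressor blockage.
Each of those chain origins has no stated cause.

the feed compressor blockage, the main seal blockage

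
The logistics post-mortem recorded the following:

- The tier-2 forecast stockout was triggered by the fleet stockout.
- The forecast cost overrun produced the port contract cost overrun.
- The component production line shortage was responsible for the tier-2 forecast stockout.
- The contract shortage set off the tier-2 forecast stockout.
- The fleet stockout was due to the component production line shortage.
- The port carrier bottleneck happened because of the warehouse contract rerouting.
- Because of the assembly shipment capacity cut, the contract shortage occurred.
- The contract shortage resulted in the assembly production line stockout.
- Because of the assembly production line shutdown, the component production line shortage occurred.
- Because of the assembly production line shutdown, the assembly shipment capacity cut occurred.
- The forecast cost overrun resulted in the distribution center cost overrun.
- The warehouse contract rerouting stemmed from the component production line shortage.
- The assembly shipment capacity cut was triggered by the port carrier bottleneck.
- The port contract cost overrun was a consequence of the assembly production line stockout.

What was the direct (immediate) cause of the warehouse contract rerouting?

the component production line shortage

Upstream contributors include the assembly production line shutdown, but only the component production line shortage feeds directly into the warehouse contract rerouting.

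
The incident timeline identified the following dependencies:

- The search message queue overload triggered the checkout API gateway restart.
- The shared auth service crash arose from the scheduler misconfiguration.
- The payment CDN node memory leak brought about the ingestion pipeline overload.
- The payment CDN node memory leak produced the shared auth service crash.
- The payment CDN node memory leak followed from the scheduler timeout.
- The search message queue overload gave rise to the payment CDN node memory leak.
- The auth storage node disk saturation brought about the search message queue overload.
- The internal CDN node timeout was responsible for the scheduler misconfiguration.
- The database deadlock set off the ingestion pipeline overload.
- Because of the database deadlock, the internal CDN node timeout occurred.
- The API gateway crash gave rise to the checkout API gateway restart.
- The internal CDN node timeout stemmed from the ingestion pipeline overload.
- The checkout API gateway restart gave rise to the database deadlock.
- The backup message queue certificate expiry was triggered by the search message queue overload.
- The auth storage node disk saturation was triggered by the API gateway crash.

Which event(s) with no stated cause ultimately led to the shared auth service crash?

Tracing upstream from the shared auth service crash: the shared auth service crash ← the payment CDN node memory leak ← the scheduler timeout.
A separate upstream branch: the shared auth service crash ← the payment CDN node memory leak ← the search message queue overload ← the auth storage node disk saturation ← the API gateway crash.
Each of those chain origins has no stated cause.

the API gateway crash, the scheduler timeout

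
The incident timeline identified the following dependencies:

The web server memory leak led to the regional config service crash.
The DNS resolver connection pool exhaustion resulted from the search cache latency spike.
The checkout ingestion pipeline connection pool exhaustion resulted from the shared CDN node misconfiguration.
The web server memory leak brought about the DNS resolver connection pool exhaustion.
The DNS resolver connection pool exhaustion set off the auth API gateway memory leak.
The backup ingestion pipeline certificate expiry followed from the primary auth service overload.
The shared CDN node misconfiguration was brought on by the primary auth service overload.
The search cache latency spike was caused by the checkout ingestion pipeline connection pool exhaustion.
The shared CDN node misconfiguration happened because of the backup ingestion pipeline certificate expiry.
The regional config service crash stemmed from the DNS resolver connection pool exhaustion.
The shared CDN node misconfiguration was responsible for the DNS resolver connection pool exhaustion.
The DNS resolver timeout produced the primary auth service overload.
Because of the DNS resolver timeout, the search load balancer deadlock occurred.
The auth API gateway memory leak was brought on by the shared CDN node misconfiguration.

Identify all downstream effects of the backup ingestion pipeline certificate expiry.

the DNS resolver connection pool exhaustion, the auth API gateway memory leak, the checkout ingestion pipeline connection pool exhaustion, the regional config service crash, the search cache latency spike, the shared CDN node misconfiguration

Direct effects: the shared CDN node misconfiguration.
2 steps out: the checkout ingestion pipeline connection pool exhaustion, the DNS resolver connection pool exhaustion, the auth API gateway memory leak.
3 steps out: the search cache latency spike, the regional config service crash.
Not reachable from it: the DNS resolver timeout, the search load balancer deadlock, the primary auth service overload, the web server memory leak.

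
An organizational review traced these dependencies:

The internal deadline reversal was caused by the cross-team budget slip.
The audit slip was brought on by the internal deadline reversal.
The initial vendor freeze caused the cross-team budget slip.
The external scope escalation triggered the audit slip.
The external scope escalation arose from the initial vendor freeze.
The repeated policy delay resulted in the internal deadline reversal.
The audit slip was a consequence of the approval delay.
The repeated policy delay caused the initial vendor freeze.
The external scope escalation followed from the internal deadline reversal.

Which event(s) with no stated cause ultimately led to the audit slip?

Tracing upstream from the audit slip: the audit slip ← the internal deadline reversal ← the repeated policy delay.
A separate upstream branch: the audit slip ← the approval delay.
Each of those chain origins has no stated cause.

the approval delay, the repeated policy delay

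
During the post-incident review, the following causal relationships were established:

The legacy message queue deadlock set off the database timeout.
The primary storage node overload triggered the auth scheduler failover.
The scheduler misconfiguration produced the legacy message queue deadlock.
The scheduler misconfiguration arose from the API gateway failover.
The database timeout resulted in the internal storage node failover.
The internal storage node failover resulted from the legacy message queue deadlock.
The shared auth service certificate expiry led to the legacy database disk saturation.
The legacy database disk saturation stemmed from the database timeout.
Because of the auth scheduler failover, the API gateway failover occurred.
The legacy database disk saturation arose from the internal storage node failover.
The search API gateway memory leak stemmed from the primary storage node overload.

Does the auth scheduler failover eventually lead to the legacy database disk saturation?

Yes

There is a causal chain: the auth scheduler failover → the API gateway failover → the scheduler misconfiguration → the legacy message queue deadlock → the database timeout → the legacy database disk saturation.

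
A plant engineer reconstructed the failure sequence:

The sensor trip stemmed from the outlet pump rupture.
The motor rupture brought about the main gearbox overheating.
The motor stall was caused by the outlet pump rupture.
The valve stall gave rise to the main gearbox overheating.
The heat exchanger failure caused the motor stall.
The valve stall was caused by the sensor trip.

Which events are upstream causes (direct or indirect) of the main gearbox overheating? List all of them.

the motor rupture, the outlet pump rupture, the sensor trip, the valve stall

Immediate causes of the main gearbox overheating: the motor rupture, the valve stall.
Further upstream: the outlet pump rupture, the sensor trip.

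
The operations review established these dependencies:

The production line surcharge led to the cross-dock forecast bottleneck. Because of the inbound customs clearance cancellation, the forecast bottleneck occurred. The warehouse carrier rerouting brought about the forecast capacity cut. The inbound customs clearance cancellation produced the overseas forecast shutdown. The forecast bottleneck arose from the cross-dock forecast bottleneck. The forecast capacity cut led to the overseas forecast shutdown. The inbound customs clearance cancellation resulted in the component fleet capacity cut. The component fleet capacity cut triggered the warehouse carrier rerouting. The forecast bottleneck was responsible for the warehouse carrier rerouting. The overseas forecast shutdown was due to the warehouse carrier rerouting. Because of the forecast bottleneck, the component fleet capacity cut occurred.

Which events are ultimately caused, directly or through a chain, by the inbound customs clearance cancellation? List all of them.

Direct effects: the forecast bottleneck, the component fleet capacity cut, the overseas forecast shutdown.
2 steps out: the warehouse carrier rerouting.
3 steps out: the forecast capacity cut.
Not reachable from it: the production line surcharge, the cross-dock forecast bottleneck.

the component fleet capacity cut, the forecast bottleneck, the forecast capacity cut, the overseas forecast shutdown, the warehouse carrier rerouting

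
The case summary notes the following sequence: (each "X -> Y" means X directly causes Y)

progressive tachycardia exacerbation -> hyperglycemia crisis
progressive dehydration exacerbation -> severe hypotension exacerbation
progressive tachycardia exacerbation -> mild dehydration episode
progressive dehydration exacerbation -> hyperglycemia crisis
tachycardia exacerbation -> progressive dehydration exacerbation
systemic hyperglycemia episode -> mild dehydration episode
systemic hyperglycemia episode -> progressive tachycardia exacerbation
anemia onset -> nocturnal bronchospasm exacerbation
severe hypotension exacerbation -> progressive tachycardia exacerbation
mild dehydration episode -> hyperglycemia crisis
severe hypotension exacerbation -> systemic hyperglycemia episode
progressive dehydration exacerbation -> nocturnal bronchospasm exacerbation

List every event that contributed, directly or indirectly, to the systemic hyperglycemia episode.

Immediate cause of the systemic hyperglycemia episode: the severe hypotension exacerbation.
Further upstream: the tachycardia exacerbation, the progressive dehydration exacerbation.

the progressive dehydration exacerbation, the severe hypotension exacerbation, the tachycardia exacerbation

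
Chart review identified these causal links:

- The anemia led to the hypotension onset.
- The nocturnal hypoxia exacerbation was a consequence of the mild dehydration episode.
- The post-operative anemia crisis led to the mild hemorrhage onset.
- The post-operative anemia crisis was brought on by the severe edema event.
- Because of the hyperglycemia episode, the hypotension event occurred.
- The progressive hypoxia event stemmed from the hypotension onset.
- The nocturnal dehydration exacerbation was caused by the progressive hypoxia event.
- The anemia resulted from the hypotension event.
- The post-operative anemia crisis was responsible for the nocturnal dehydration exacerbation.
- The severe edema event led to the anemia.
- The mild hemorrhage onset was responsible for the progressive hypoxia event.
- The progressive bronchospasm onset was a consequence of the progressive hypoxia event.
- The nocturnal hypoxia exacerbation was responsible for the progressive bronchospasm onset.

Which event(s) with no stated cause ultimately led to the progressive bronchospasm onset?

the hyperglycemia episode, the mild dehydration episode, the severe edema event

Tracing upstream from the progressive bronchospasm onset: the progressive bronchospasm onset ← the nocturnal hypoxia exacerbation ← the mild dehydration episode.
A separate upstream branch: the progressive bronchospasm onset ← the progressive hypoxia event ← the hypotension onset ← the anemia ← the hypotension event ← the hyperglycemia episode.
A separate upstream branch: the progressive bronchospasm onset ← the progressive hypoxia event ← the mild hemorrhage onset ← the post-operative anemia crisis ← the severe edema event.
Each of those chain origins has no stated cause.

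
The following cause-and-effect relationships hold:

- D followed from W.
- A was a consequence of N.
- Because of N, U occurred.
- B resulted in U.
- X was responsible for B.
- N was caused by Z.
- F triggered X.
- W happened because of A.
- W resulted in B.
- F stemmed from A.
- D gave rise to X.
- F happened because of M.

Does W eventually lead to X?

Yes

There is a causal chain: W → D → X.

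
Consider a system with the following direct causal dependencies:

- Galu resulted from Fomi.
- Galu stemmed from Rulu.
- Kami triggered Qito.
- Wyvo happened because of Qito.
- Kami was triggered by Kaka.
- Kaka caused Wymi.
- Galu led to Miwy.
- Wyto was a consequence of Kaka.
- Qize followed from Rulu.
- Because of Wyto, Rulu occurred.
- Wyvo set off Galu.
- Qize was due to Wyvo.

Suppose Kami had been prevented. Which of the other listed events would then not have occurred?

Qito, Wyvo

Downstream of Kami: Qito, Wyvo, Qize, Galu, Miwy.
Of those, still caused via another path: Qize, Galu, Miwy.
The remainder have no surviving cause.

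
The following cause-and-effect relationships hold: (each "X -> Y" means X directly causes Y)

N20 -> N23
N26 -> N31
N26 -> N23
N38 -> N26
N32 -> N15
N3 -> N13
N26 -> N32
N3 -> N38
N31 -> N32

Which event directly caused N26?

Upstream contributors include N3, but only N38 feeds directly into N26.

N38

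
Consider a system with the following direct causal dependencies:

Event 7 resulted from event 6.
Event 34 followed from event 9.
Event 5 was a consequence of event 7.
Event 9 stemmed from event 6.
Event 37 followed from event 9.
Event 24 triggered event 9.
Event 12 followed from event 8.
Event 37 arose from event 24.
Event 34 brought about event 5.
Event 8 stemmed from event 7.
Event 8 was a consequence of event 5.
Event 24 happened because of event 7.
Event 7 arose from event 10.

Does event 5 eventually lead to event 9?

Event 5 leads to event 8, event 12; event 9 is not among them.

No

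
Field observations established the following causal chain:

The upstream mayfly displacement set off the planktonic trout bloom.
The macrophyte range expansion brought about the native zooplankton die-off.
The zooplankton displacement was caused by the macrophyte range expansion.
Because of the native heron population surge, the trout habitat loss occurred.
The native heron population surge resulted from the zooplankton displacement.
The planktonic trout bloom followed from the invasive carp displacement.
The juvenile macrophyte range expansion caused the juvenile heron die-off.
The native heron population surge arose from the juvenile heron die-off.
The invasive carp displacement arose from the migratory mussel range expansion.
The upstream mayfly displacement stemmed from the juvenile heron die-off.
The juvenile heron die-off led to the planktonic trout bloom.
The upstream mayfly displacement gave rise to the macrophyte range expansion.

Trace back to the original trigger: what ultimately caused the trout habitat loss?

the juvenile macrophyte range expansion

Tracing upstream from the trout habitat loss: the trout habitat loss ← the native heron population surge ← the juvenile heron die-off ← the juvenile macrophyte range expansion.
The juvenile macrophyte range expansion has no stated cause, so it is the root.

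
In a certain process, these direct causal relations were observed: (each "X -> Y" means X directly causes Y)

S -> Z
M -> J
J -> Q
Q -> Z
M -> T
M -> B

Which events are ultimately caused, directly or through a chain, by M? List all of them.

Direct effects: B, J, T.
2 steps out: Q.
3 steps out: Z.
Not reachable from it: S.

B, J, Q, T, Z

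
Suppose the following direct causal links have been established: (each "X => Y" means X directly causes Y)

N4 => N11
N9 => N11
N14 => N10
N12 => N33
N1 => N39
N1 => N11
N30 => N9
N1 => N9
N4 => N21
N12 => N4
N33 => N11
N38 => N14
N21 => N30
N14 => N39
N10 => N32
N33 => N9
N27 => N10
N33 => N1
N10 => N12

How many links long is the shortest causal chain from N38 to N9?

Shortest chain: N38 → N14 → N10 → N12 → N33 → N9.

5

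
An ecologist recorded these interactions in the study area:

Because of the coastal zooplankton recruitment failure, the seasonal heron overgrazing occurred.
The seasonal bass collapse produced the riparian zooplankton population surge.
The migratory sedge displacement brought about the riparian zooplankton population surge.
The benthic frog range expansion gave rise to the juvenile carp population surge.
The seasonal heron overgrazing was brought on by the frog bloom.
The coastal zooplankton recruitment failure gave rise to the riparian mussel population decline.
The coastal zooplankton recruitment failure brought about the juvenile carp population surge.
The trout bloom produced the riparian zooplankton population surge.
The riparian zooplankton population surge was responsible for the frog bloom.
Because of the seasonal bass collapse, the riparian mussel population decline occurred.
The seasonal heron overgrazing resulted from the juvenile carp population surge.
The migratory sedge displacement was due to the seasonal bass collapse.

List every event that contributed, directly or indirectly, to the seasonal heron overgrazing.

the benthic frog range expansion, the coastal zooplankton recruitment failure, the frog bloom, the juvenile carp population surge, the migratory sedge displacement, the riparian zooplankton population surge, the seasonal bass collapse, the trout bloom

Immediate causes of the seasonal heron overgrazing: the coastal zooplankton recruitment failure, the frog bloom, the juvenile carp population surge.
Further upstream: the seasonal bass collapse, the migratory sedge displacement, the benthic frog range expansion, the trout bloom, the riparian zooplankton population surge.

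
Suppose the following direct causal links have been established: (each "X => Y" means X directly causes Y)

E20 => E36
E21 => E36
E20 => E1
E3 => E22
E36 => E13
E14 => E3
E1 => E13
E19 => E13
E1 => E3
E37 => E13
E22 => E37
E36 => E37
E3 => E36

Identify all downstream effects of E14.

Direct effects: E3.
2 steps out: E36, E22.
3 steps out: E37, E13.
Not reachable from it: E21, E20, E1, E19.

E13, E22, E3, E36, E37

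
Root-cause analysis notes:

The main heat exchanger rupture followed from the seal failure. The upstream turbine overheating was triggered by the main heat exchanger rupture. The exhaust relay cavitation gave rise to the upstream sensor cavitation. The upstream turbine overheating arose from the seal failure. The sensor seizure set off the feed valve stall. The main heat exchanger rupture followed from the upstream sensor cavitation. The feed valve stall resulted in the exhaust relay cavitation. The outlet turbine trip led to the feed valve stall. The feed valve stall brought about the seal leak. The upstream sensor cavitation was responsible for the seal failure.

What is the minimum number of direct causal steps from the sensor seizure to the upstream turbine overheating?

5

Shortest chain: the sensor seizure → the feed valve stall → the exhaust relay cavitation → the upstream sensor cavitation → the seal failure → the upstream turbine overheating.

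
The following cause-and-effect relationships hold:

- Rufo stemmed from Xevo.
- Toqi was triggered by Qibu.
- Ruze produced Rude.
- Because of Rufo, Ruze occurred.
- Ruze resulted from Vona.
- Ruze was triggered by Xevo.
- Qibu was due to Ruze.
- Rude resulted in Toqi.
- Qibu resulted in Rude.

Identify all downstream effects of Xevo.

Qibu, Rude, Rufo, Ruze, Toqi

Direct effects: Rufo, Ruze.
2 steps out: Qibu, Rude.
3 steps out: Toqi.
Not reachable from it: Vona.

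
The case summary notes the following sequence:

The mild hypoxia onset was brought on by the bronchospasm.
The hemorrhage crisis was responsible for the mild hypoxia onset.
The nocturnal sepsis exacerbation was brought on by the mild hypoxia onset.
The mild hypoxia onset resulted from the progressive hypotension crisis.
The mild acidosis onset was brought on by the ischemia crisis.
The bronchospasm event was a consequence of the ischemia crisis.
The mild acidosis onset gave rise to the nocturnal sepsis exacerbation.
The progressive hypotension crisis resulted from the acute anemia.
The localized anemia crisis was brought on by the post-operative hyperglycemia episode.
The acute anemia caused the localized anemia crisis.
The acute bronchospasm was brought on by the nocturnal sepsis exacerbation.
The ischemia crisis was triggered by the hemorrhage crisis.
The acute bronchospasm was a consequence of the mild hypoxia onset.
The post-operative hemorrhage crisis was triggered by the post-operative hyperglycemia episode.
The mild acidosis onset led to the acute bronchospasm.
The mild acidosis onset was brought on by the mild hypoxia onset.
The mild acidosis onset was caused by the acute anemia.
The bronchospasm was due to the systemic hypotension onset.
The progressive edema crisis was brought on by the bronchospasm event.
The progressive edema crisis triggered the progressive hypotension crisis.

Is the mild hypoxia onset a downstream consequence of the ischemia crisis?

Yes

There is a causal chain: the ischemia crisis → the bronchospasm event → the progressive edema crisis → the progressive hypotension crisis → the mild hypoxia onset.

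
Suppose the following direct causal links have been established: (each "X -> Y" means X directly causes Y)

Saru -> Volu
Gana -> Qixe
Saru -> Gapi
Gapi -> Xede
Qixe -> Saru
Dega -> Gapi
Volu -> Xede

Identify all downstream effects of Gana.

Direct effects: Qixe.
2 steps out: Saru.
3 steps out: Gapi, Volu.
4 steps out: Xede.
Not reachable from it: Dega.

Gapi, Qixe, Saru, Volu, Xede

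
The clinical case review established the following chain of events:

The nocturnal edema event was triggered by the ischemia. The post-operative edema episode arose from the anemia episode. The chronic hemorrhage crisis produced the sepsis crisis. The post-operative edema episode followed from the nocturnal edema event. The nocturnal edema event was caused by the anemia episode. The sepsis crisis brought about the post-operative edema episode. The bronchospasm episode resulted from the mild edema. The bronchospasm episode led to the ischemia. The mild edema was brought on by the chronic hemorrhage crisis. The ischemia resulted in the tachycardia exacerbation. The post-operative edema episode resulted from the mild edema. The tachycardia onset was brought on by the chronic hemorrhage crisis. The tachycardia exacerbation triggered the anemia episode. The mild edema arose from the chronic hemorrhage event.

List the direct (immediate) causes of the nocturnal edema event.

the anemia episode, the ischemia

Upstream contributors include the chronic hemorrhage crisis, the chronic hemorrhage event, the mild edema, the bronchospasm episode, the tachycardia exacerbation, but only the anemia episode, the ischemia feed directly into the nocturnal edema event.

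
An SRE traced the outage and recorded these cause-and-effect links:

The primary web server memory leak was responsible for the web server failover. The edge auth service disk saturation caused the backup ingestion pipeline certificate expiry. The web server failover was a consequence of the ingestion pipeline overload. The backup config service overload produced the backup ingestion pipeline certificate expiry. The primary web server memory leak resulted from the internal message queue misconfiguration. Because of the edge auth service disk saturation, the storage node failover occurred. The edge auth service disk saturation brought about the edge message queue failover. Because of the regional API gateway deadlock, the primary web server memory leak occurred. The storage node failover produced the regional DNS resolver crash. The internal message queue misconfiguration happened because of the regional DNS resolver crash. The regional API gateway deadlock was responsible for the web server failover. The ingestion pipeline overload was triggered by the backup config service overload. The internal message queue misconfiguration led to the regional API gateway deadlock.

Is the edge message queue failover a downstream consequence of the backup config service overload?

The backup config service overload leads to the backup ingestion pipeline certificate expiry, the ingestion pipeline overload, the web server failover; the edge message queue failover is not among them.

No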